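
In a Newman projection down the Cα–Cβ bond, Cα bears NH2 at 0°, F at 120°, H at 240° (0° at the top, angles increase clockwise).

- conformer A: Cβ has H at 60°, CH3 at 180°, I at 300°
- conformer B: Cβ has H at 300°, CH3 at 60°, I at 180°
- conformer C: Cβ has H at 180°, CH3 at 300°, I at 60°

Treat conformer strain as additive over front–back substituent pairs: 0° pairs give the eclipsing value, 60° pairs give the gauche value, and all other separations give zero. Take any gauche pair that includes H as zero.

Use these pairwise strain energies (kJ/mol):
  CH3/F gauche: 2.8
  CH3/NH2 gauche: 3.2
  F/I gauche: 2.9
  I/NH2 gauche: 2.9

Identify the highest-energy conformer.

C

A is staggered. NH2 at 0° is gauche with I at 300° (2.9); F at 120° is gauche with CH3 at 180° (2.8). Total 5.7 kJ/mol.
B is staggered. NH2 at 0° is gauche with CH3 at 60° (3.2); F at 120° is gauche with CH3 at 60° (2.8); F at 120° is gauche with I at 180° (2.9). Total 8.9 kJ/mol.
C is staggered. NH2 at 0° is gauche with CH3 at 300° (3.2); NH2 at 0° is gauche with I at 60° (2.9); F at 120° is gauche with I at 60° (2.9). Total 9.0 kJ/mol.
C has the highest total (9.0 kJ/mol).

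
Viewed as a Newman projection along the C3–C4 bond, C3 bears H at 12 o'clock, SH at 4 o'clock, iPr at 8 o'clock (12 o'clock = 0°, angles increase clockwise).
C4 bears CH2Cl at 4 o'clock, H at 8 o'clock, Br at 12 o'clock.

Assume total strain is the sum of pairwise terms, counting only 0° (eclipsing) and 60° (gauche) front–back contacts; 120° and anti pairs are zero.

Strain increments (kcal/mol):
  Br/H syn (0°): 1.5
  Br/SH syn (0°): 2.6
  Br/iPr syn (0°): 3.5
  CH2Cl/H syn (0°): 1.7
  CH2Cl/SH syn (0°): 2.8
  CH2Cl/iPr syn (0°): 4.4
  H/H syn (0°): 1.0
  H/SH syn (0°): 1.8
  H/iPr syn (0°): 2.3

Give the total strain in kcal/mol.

6.6 kcal/mol

This conformer (eclipsed): H–Br eclipsed, SH–CH2Cl eclipsed, iPr–H eclipsed; 1.5 + 2.8 + 2.3 = 6.6 kcal/mol.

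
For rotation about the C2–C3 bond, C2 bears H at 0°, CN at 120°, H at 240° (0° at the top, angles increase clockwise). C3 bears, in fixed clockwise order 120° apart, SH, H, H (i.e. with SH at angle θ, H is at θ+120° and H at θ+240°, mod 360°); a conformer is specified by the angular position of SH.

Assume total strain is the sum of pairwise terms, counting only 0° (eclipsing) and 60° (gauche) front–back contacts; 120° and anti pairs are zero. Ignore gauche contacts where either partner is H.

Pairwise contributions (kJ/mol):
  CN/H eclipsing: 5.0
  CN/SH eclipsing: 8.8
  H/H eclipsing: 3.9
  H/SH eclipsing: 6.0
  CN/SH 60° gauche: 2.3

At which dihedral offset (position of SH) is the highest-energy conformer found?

SH at 0° (eclipsed): H–SH eclipsed, CN–H eclipsed, H–H eclipsed; 6.0 + 5.0 + 3.9 = 14.9 kJ/mol.
SH at 60° (staggered): CN–SH gauche; 2.3 = 2.3 kJ/mol.
SH at 120° (eclipsed): H–H eclipsed, CN–SH eclipsed, H–H eclipsed; 3.9 + 8.8 + 3.9 = 16.6 kJ/mol.
SH at 180° (staggered): CN–SH gauche; 2.3 = 2.3 kJ/mol.
SH at 240° (eclipsed): H–H eclipsed, CN–H eclipsed, H–SH eclipsed; 3.9 + 5.0 + 6.0 = 14.9 kJ/mol.
SH at 300° (staggered): no non-H gauche contacts → 0.0 kJ/mol.
The maximum (16.6 kJ/mol) occurs with SH at 120°.

120°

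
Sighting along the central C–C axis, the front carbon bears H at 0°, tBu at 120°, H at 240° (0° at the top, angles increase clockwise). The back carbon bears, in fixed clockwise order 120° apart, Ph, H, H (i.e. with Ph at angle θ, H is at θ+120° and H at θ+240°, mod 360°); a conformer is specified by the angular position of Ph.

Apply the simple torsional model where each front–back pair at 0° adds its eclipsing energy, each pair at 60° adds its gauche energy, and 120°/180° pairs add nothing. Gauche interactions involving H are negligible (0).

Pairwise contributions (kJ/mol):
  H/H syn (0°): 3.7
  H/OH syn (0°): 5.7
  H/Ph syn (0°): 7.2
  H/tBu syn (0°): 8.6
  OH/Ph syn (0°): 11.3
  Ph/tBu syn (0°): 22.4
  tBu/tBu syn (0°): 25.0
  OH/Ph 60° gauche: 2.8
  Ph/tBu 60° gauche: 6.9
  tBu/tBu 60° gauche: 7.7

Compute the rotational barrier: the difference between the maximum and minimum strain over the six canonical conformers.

Ph at 0° (eclipsed): H–Ph eclipsed, tBu–H eclipsed, H–H eclipsed; 7.2 + 8.6 + 3.7 = 19.5 kJ/mol.
Ph at 60° (staggered): tBu–Ph gauche; 6.9 = 6.9 kJ/mol.
Ph at 120° (eclipsed): H–H eclipsed, tBu–Ph eclipsed, H–H eclipsed; 3.7 + 22.4 + 3.7 = 29.8 kJ/mol.
Ph at 180° (staggered): tBu–Ph gauche; 6.9 = 6.9 kJ/mol.
Ph at 240° (eclipsed): H–H eclipsed, tBu–H eclipsed, H–Ph eclipsed; 3.7 + 8.6 + 7.2 = 19.5 kJ/mol.
Ph at 300° (staggered): no non-H gauche contacts → 0.0 kJ/mol.
Max at 120° (29.8 kJ/mol), min at 300° (0.0 kJ/mol); barrier = 29.8 kJ/mol.

29.8 kJ/mol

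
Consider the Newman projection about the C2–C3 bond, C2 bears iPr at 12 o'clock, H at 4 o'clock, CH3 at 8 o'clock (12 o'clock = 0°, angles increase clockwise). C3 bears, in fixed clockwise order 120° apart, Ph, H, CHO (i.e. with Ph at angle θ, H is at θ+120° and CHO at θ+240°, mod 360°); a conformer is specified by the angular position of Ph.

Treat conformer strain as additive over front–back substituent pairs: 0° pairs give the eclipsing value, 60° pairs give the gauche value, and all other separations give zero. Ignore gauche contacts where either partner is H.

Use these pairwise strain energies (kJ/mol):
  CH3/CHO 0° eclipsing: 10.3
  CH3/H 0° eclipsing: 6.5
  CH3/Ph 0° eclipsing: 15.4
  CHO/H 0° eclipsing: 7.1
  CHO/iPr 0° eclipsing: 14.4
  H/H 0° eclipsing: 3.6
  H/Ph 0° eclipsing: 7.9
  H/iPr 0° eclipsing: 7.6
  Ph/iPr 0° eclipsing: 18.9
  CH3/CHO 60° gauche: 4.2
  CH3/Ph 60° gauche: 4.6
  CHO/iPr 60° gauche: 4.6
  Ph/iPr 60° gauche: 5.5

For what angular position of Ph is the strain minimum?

Ph at 0° (eclipsed): iPr(0°)/Ph(0°) eclipsed 18.9; H(120°)/H(120°) eclipsed 3.6; CH3(240°)/CHO(240°) eclipsed 10.3 → 32.8 kJ/mol.
Ph at 60° (staggered): iPr(0°)/Ph(60°) gauche 5.5; iPr(0°)/CHO(300°) gauche 4.6; CH3(240°)/CHO(300°) gauche 4.2 → 14.3 kJ/mol.
Ph at 120° (eclipsed): iPr(0°)/CHO(0°) eclipsed 14.4; H(120°)/Ph(120°) eclipsed 7.9; CH3(240°)/H(240°) eclipsed 6.5 → 28.8 kJ/mol.
Ph at 180° (staggered): iPr(0°)/CHO(60°) gauche 4.6; CH3(240°)/Ph(180°) gauche 4.6 → 9.2 kJ/mol.
Ph at 240° (eclipsed): iPr(0°)/H(0°) eclipsed 7.6; H(120°)/CHO(120°) eclipsed 7.1; CH3(240°)/Ph(240°) eclipsed 15.4 → 30.1 kJ/mol.
Ph at 300° (staggered): iPr(0°)/Ph(300°) gauche 5.5; CH3(240°)/Ph(300°) gauche 4.6; CH3(240°)/CHO(180°) gauche 4.2 → 14.3 kJ/mol.
The minimum (9.2 kJ/mol) occurs with Ph at 180°.

180°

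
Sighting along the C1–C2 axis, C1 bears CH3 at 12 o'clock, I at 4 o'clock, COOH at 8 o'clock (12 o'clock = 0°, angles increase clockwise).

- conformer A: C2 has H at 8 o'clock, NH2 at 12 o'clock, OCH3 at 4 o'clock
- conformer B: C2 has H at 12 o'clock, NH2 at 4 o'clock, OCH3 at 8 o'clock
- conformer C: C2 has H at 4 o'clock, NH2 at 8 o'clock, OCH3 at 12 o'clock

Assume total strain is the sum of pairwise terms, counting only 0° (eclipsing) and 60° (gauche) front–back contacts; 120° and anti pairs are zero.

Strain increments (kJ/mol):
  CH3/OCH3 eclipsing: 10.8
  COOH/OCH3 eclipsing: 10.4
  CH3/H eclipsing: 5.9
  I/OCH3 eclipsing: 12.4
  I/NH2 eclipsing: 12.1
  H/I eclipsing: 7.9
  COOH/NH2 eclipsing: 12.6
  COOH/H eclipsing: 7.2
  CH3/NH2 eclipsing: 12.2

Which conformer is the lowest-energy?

B

A (eclipsed): CH3(0°)/NH2(0°) eclipsed 12.2; I(120°)/OCH3(120°) eclipsed 12.4; COOH(240°)/H(240°) eclipsed 7.2 → 31.8 kJ/mol.
B (eclipsed): CH3(0°)/H(0°) eclipsed 5.9; I(120°)/NH2(120°) eclipsed 12.1; COOH(240°)/OCH3(240°) eclipsed 10.4 → 28.4 kJ/mol.
C (eclipsed): CH3(0°)/OCH3(0°) eclipsed 10.8; I(120°)/H(120°) eclipsed 7.9; COOH(240°)/NH2(240°) eclipsed 12.6 → 31.3 kJ/mol.
B has the lowest total (28.4 kJ/mol).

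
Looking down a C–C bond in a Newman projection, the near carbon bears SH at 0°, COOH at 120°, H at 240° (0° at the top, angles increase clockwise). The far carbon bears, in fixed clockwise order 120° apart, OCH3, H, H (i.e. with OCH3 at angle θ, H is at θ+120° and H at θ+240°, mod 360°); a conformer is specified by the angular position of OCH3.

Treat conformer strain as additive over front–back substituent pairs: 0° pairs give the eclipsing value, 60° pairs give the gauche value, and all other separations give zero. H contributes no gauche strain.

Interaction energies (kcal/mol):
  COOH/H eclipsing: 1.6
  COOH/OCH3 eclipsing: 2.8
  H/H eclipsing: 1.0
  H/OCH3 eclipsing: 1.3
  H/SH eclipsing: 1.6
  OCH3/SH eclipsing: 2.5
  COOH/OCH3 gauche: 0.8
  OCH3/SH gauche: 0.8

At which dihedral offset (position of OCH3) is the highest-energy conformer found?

120°

OCH3 at 0° (eclipsed): SH(0°)/OCH3(0°) eclipsed 2.5; COOH(120°)/H(120°) eclipsed 1.6; H(240°)/H(240°) eclipsed 1.0 → 5.1 kcal/mol.
OCH3 at 60° (staggered): SH(0°)/OCH3(60°) gauche 0.8; COOH(120°)/OCH3(60°) gauche 0.8 → 1.6 kcal/mol.
OCH3 at 120° (eclipsed): SH(0°)/H(0°) eclipsed 1.6; COOH(120°)/OCH3(120°) eclipsed 2.8; H(240°)/H(240°) eclipsed 1.0 → 5.4 kcal/mol.
OCH3 at 180° (staggered): COOH(120°)/OCH3(180°) gauche 0.8 → 0.8 kcal/mol.
OCH3 at 240° (eclipsed): SH(0°)/H(0°) eclipsed 1.6; COOH(120°)/H(120°) eclipsed 1.6; H(240°)/OCH3(240°) eclipsed 1.3 → 4.5 kcal/mol.
OCH3 at 300° (staggered): SH(0°)/OCH3(300°) gauche 0.8 → 0.8 kcal/mol.
The maximum (5.4 kcal/mol) occurs with OCH3 at 120°.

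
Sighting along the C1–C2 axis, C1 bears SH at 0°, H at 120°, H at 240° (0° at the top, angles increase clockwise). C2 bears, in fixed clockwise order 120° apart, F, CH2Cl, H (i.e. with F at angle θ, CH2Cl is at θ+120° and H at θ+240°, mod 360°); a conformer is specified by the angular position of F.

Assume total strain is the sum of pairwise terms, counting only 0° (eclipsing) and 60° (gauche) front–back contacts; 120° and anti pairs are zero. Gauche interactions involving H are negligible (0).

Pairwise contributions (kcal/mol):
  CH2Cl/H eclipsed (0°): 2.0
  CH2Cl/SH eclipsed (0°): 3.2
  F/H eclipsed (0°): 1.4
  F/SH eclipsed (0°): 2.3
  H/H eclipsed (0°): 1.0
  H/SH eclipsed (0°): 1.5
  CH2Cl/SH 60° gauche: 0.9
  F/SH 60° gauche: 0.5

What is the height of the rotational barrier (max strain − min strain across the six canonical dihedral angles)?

F at 0° (eclipsed): SH(0°)/F(0°) eclipsed 2.3; H(120°)/CH2Cl(120°) eclipsed 2.0; H(240°)/H(240°) eclipsed 1.0 → 5.3 kcal/mol.
F at 60° (staggered): SH(0°)/F(60°) gauche 0.5 → 0.5 kcal/mol.
F at 120° (eclipsed): SH(0°)/H(0°) eclipsed 1.5; H(120°)/F(120°) eclipsed 1.4; H(240°)/CH2Cl(240°) eclipsed 2.0 → 4.9 kcal/mol.
F at 180° (staggered): SH(0°)/CH2Cl(300°) gauche 0.9 → 0.9 kcal/mol.
F at 240° (eclipsed): SH(0°)/CH2Cl(0°) eclipsed 3.2; H(120°)/H(120°) eclipsed 1.0; H(240°)/F(240°) eclipsed 1.4 → 5.6 kcal/mol.
F at 300° (staggered): SH(0°)/F(300°) gauche 0.5; SH(0°)/CH2Cl(60°) gauche 0.9 → 1.4 kcal/mol.
Max at 240° (5.6 kcal/mol), min at 60° (0.5 kcal/mol); barrier = 5.1 kcal/mol.

5.1 kcal/mol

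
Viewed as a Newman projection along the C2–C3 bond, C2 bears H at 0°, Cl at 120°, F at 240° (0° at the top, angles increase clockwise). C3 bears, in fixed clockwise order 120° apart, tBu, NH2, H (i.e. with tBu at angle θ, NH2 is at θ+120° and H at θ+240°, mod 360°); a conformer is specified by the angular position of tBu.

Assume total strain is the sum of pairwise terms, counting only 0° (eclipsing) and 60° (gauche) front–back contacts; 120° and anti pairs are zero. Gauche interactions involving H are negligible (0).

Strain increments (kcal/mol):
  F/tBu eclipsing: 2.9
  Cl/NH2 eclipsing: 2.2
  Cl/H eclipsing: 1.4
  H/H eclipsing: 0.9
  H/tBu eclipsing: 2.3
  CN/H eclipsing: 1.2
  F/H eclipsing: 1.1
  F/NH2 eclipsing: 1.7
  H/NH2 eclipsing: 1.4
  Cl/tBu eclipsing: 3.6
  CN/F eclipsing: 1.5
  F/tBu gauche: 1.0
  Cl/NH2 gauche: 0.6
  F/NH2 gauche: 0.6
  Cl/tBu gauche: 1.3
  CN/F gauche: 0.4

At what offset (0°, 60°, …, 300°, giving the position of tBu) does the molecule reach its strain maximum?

120°

tBu at 0° (eclipsed): H–tBu eclipsed, Cl–NH2 eclipsed, F–H eclipsed; 2.3 + 2.2 + 1.1 = 5.6 kcal/mol.
tBu at 60° (staggered): Cl–tBu gauche, Cl–NH2 gauche, F–NH2 gauche; 1.3 + 0.6 + 0.6 = 2.5 kcal/mol.
tBu at 120° (eclipsed): H–H eclipsed, Cl–tBu eclipsed, F–NH2 eclipsed; 0.9 + 3.6 + 1.7 = 6.2 kcal/mol.
tBu at 180° (staggered): Cl–tBu gauche, F–tBu gauche, F–NH2 gauche; 1.3 + 1.0 + 0.6 = 2.9 kcal/mol.
tBu at 240° (eclipsed): H–NH2 eclipsed, Cl–H eclipsed, F–tBu eclipsed; 1.4 + 1.4 + 2.9 = 5.7 kcal/mol.
tBu at 300° (staggered): Cl–NH2 gauche, F–tBu gauche; 0.6 + 1.0 = 1.6 kcal/mol.
The maximum (6.2 kcal/mol) occurs with tBu at 120°.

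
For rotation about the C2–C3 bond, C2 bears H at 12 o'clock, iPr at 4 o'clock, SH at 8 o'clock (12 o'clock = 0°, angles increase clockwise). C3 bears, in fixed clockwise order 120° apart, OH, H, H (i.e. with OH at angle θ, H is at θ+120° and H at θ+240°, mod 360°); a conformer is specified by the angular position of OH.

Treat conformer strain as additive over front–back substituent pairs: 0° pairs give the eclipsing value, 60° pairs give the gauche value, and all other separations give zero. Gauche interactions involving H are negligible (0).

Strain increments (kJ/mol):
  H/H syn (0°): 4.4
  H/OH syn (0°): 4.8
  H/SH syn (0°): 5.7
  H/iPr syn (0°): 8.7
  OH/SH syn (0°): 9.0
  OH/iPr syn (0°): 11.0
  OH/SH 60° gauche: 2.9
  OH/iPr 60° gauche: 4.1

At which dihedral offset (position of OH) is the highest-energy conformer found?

OH at 0° is eclipsed. H at 0° is eclipsed with OH at 0° (4.8); iPr at 120° is eclipsed with H at 120° (8.7); SH at 240° is eclipsed with H at 240° (5.7). Total 19.2 kJ/mol.
OH at 60° is staggered. iPr at 120° is gauche with OH at 60° (4.1). Total 4.1 kJ/mol.
OH at 120° is eclipsed. H at 0° is eclipsed with H at 0° (4.4); iPr at 120° is eclipsed with OH at 120° (11.0); SH at 240° is eclipsed with H at 240° (5.7). Total 21.1 kJ/mol.
OH at 180° is staggered. iPr at 120° is gauche with OH at 180° (4.1); SH at 240° is gauche with OH at 180° (2.9). Total 7.0 kJ/mol.
OH at 240° is eclipsed. H at 0° is eclipsed with H at 0° (4.4); iPr at 120° is eclipsed with H at 120° (8.7); SH at 240° is eclipsed with OH at 240° (9.0). Total 22.1 kJ/mol.
OH at 300° is staggered. SH at 240° is gauche with OH at 300° (2.9). Total 2.9 kJ/mol.
The maximum (22.1 kJ/mol) occurs with OH at 240°.

240°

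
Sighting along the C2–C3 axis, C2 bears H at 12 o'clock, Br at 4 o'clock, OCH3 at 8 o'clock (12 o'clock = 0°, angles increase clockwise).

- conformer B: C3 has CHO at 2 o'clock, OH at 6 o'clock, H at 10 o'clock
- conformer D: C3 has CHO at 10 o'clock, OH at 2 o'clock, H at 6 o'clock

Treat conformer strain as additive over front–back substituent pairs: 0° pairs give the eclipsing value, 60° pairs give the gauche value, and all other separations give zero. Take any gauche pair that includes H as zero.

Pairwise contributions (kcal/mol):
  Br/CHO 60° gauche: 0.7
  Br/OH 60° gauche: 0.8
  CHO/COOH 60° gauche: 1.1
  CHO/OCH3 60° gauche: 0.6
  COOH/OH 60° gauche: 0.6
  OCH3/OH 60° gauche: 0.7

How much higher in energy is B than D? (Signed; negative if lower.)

+0.8 kcal/mol

B (staggered): Br–CHO gauche, Br–OH gauche, OCH3–OH gauche; 0.7 + 0.8 + 0.7 = 2.2 kcal/mol.
D (staggered): Br–OH gauche, OCH3–CHO gauche; 0.8 + 0.6 = 1.4 kcal/mol.
E(B) − E(D) = 2.2 − 1.4 = +0.8 kcal/mol.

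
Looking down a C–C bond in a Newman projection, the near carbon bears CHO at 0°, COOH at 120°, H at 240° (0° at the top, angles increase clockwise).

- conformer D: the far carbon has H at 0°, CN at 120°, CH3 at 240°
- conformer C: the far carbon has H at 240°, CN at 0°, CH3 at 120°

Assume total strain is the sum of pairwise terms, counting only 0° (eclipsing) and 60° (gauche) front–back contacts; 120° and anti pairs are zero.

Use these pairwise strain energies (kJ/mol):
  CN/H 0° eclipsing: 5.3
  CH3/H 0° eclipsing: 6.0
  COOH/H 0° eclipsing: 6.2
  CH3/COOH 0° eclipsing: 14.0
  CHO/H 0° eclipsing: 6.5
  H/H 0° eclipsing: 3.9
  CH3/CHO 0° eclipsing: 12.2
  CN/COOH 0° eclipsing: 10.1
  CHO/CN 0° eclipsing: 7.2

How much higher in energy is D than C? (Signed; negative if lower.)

-2.5 kJ/mol

D (eclipsed): CHO–H eclipsed, COOH–CN eclipsed, H–CH3 eclipsed; 6.5 + 10.1 + 6.0 = 22.6 kJ/mol.
C (eclipsed): CHO–CN eclipsed, COOH–CH3 eclipsed, H–H eclipsed; 7.2 + 14.0 + 3.9 = 25.1 kJ/mol.
E(D) − E(C) = 22.6 − 25.1 = -2.5 kJ/mol.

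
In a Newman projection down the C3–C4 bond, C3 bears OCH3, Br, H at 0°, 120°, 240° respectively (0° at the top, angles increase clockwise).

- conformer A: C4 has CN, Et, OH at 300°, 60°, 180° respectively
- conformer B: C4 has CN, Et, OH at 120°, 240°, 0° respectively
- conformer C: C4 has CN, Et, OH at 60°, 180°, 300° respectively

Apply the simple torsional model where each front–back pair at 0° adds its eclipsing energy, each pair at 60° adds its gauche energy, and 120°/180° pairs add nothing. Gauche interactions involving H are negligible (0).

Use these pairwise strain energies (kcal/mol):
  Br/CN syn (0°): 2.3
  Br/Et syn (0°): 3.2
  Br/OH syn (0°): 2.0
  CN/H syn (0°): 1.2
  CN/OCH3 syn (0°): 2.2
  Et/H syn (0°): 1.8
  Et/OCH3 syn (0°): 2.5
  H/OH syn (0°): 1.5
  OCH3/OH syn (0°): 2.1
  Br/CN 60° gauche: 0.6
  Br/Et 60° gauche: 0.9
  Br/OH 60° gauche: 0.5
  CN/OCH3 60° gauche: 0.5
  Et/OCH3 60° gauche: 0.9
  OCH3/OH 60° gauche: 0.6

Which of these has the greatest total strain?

A (staggered): OCH3–CN gauche, OCH3–Et gauche, Br–Et gauche, Br–OH gauche; 0.5 + 0.9 + 0.9 + 0.5 = 2.8 kcal/mol.
B (eclipsed): OCH3–OH eclipsed, Br–CN eclipsed, H–Et eclipsed; 2.1 + 2.3 + 1.8 = 6.2 kcal/mol.
C (staggered): OCH3–CN gauche, OCH3–OH gauche, Br–CN gauche, Br–Et gauche; 0.5 + 0.6 + 0.6 + 0.9 = 2.6 kcal/mol.
B has the highest total (6.2 kcal/mol).

B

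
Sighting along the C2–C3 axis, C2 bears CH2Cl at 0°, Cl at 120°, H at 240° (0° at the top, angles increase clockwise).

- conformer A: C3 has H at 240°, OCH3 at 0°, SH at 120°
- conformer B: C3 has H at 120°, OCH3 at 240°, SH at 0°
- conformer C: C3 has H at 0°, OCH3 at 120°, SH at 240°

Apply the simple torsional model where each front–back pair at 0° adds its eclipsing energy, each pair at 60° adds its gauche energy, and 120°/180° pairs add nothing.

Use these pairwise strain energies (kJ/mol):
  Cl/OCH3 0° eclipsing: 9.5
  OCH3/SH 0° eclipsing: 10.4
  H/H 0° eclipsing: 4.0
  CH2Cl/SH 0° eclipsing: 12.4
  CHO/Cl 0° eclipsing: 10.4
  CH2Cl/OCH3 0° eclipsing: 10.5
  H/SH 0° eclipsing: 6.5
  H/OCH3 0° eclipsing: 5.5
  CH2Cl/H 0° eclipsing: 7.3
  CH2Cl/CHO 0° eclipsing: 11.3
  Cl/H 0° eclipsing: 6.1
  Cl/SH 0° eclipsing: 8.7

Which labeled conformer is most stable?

A

A (eclipsed): CH2Cl–OCH3 eclipsed, Cl–SH eclipsed, H–H eclipsed; 10.5 + 8.7 + 4.0 = 23.2 kJ/mol.
B (eclipsed): CH2Cl–SH eclipsed, Cl–H eclipsed, H–OCH3 eclipsed; 12.4 + 6.1 + 5.5 = 24.0 kJ/mol.
C (eclipsed): CH2Cl–H eclipsed, Cl–OCH3 eclipsed, H–SH eclipsed; 7.3 + 9.5 + 6.5 = 23.3 kJ/mol.
A has the lowest total (23.2 kJ/mol).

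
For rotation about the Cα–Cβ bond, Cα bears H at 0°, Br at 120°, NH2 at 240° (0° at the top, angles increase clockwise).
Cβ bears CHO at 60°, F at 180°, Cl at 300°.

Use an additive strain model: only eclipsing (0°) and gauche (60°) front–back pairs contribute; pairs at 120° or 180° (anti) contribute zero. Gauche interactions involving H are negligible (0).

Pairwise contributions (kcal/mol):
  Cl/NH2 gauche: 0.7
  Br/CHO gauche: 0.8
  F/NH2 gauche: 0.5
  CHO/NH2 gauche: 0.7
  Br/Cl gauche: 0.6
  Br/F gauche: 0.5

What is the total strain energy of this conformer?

2.5 kcal/mol

This conformer (staggered): Br–CHO gauche, Br–F gauche, NH2–F gauche, NH2–Cl gauche; 0.8 + 0.5 + 0.5 + 0.7 = 2.5 kcal/mol.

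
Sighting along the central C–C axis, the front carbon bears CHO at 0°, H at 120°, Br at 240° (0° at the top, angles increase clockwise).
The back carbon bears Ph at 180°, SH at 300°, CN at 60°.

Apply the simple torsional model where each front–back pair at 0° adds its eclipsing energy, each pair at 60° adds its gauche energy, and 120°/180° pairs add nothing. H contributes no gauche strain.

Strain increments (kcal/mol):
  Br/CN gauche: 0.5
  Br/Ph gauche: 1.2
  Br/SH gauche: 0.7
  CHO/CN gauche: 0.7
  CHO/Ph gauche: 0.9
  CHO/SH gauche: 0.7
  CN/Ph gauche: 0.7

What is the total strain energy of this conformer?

3.3 kcal/mol

This conformer is staggered. CHO at 0° is gauche with SH at 300° (0.7); CHO at 0° is gauche with CN at 60° (0.7); Br at 240° is gauche with Ph at 180° (1.2); Br at 240° is gauche with SH at 300° (0.7). Total 3.3 kcal/mol.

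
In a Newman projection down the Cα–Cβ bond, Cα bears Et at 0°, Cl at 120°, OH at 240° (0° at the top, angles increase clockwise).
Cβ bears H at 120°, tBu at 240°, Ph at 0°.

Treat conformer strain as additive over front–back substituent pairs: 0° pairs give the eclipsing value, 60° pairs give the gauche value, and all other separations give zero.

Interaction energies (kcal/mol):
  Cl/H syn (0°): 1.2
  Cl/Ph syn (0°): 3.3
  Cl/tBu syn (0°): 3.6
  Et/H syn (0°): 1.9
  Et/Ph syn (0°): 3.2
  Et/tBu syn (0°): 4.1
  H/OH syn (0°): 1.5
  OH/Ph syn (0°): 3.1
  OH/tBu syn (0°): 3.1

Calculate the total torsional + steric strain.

This conformer (eclipsed): Et–Ph eclipsed, Cl–H eclipsed, OH–tBu eclipsed; 3.2 + 1.2 + 3.1 = 7.5 kcal/mol.

7.5 kcal/mol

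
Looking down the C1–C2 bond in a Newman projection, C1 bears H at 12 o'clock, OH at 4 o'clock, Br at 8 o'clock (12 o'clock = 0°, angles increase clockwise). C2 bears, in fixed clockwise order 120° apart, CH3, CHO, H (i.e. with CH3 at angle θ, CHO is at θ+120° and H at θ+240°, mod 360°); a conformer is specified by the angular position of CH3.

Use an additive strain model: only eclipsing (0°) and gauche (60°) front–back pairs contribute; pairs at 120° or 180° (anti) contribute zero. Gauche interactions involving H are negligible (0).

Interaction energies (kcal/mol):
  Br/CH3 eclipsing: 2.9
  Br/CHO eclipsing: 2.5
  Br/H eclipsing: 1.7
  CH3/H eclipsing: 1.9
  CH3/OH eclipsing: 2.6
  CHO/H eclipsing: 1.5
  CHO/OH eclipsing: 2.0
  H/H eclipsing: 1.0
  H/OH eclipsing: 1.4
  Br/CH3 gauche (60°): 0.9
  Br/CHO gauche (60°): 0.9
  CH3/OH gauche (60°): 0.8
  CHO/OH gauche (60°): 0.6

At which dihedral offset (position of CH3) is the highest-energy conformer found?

CH3 at 0° (eclipsed): H–CH3 eclipsed, OH–CHO eclipsed, Br–H eclipsed; 1.9 + 2.0 + 1.7 = 5.6 kcal/mol.
CH3 at 60° (staggered): OH–CH3 gauche, OH–CHO gauche, Br–CHO gauche; 0.8 + 0.6 + 0.9 = 2.3 kcal/mol.
CH3 at 120° (eclipsed): H–H eclipsed, OH–CH3 eclipsed, Br–CHO eclipsed; 1.0 + 2.6 + 2.5 = 6.1 kcal/mol.
CH3 at 180° (staggered): OH–CH3 gauche, Br–CH3 gauche, Br–CHO gauche; 0.8 + 0.9 + 0.9 = 2.6 kcal/mol.
CH3 at 240° (eclipsed): H–CHO eclipsed, OH–H eclipsed, Br–CH3 eclipsed; 1.5 + 1.4 + 2.9 = 5.8 kcal/mol.
CH3 at 300° (staggered): OH–CHO gauche, Br–CH3 gauche; 0.6 + 0.9 = 1.5 kcal/mol.
The maximum (6.1 kcal/mol) occurs with CH3 at 120°.

120°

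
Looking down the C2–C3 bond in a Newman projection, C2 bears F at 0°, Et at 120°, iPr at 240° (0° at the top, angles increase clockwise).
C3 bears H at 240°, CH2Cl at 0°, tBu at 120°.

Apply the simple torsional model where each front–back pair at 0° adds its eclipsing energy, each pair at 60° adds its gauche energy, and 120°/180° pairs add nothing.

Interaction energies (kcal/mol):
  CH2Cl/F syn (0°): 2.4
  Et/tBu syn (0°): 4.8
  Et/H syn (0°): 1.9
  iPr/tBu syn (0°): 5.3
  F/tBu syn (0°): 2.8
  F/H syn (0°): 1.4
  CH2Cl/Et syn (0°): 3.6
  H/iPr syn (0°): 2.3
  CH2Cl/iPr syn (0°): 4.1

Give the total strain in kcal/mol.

This conformer (eclipsed): F(0°)/CH2Cl(0°) eclipsed 2.4; Et(120°)/tBu(120°) eclipsed 4.8; iPr(240°)/H(240°) eclipsed 2.3 → 9.5 kcal/mol.

9.5 kcal/mol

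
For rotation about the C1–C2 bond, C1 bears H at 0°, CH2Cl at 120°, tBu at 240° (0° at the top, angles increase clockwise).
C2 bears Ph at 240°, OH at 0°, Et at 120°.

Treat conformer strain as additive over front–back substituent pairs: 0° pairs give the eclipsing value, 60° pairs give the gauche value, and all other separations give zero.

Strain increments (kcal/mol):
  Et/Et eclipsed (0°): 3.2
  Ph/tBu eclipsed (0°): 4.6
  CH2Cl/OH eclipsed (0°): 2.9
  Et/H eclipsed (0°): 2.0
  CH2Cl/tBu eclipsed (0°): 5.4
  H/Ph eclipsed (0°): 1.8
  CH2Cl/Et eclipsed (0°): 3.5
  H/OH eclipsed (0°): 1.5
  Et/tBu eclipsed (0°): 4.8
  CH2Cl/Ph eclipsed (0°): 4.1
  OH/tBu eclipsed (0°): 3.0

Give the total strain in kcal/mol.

9.6 kcal/mol

This conformer (eclipsed): H(0°)/OH(0°) eclipsed 1.5; CH2Cl(120°)/Et(120°) eclipsed 3.5; tBu(240°)/Ph(240°) eclipsed 4.6 → 9.6 kcal/mol.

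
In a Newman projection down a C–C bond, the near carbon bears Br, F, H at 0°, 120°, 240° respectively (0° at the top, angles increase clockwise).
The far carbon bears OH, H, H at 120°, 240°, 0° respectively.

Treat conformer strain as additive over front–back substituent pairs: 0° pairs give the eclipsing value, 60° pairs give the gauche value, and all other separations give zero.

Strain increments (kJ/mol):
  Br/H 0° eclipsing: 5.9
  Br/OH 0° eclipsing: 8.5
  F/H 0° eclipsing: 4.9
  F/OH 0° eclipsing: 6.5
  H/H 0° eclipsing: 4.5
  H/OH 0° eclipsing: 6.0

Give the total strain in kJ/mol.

16.9 kJ/mol

This conformer (eclipsed): Br(0°)/H(0°) eclipsed 5.9; F(120°)/OH(120°) eclipsed 6.5; H(240°)/H(240°) eclipsed 4.5 → 16.9 kJ/mol.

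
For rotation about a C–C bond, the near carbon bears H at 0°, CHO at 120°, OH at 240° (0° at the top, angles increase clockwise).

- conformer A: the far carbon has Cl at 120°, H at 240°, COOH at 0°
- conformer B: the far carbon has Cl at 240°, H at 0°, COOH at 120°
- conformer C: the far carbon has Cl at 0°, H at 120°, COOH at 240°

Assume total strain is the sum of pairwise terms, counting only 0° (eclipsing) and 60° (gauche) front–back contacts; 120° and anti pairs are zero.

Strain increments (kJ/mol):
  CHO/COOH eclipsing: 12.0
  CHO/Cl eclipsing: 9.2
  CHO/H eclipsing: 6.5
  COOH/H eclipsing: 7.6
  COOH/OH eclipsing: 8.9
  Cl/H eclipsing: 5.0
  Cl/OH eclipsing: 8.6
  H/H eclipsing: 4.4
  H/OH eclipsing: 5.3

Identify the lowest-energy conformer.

A (eclipsed): H(0°)/COOH(0°) eclipsed 7.6; CHO(120°)/Cl(120°) eclipsed 9.2; OH(240°)/H(240°) eclipsed 5.3 → 22.1 kJ/mol.
B (eclipsed): H(0°)/H(0°) eclipsed 4.4; CHO(120°)/COOH(120°) eclipsed 12.0; OH(240°)/Cl(240°) eclipsed 8.6 → 25.0 kJ/mol.
C (eclipsed): H(0°)/Cl(0°) eclipsed 5.0; CHO(120°)/H(120°) eclipsed 6.5; OH(240°)/COOH(240°) eclipsed 8.9 → 20.4 kJ/mol.
C has the lowest total (20.4 kJ/mol).

C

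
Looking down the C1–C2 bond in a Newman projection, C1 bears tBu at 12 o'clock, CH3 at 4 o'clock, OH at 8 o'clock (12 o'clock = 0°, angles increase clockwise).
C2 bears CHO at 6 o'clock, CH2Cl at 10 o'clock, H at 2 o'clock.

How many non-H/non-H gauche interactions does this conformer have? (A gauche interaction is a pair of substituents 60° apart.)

Non-H gauche pairs: tBu(0°)/CH2Cl(300°); CH3(120°)/CHO(180°); OH(240°)/CHO(180°); OH(240°)/CH2Cl(300°) — 4 interactions.

4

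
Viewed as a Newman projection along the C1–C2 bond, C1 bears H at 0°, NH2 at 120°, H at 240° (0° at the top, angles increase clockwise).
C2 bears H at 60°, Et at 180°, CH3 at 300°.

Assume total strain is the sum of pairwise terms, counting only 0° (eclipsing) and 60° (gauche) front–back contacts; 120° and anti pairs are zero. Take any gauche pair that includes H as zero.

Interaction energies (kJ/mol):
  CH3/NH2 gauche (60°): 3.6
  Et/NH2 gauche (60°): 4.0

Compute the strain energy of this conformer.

This conformer (staggered): NH2(120°)/Et(180°) gauche 4.0 → 4.0 kJ/mol.

4.0 kJ/mol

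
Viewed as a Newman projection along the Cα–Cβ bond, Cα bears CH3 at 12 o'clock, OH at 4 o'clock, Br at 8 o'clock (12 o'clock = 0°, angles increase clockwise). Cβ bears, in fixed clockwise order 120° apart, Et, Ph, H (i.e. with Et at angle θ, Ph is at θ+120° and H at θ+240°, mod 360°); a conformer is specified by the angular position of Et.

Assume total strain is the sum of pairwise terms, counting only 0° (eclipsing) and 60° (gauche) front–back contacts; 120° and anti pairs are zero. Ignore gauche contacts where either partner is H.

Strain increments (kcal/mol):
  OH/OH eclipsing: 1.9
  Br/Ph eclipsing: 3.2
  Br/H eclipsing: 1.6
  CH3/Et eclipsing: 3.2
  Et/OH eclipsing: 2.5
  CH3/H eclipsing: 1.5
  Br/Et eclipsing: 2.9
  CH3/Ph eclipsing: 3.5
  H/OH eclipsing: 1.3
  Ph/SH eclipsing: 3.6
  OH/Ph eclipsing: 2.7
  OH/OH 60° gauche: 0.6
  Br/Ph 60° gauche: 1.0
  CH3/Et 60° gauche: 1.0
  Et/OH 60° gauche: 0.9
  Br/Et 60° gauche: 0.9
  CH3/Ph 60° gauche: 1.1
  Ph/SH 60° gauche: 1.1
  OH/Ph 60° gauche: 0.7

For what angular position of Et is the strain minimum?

Et at 0° (eclipsed): CH3–Et eclipsed, OH–Ph eclipsed, Br–H eclipsed; 3.2 + 2.7 + 1.6 = 7.5 kcal/mol.
Et at 60° (staggered): CH3–Et gauche, OH–Et gauche, OH–Ph gauche, Br–Ph gauche; 1.0 + 0.9 + 0.7 + 1.0 = 3.6 kcal/mol.
Et at 120° (eclipsed): CH3–H eclipsed, OH–Et eclipsed, Br–Ph eclipsed; 1.5 + 2.5 + 3.2 = 7.2 kcal/mol.
Et at 180° (staggered): CH3–Ph gauche, OH–Et gauche, Br–Et gauche, Br–Ph gauche; 1.1 + 0.9 + 0.9 + 1.0 = 3.9 kcal/mol.
Et at 240° (eclipsed): CH3–Ph eclipsed, OH–H eclipsed, Br–Et eclipsed; 3.5 + 1.3 + 2.9 = 7.7 kcal/mol.
Et at 300° (staggered): CH3–Et gauche, CH3–Ph gauche, OH–Ph gauche, Br–Et gauche; 1.0 + 1.1 + 0.7 + 0.9 = 3.7 kcal/mol.
The minimum (3.6 kcal/mol) occurs with Et at 60°.

60°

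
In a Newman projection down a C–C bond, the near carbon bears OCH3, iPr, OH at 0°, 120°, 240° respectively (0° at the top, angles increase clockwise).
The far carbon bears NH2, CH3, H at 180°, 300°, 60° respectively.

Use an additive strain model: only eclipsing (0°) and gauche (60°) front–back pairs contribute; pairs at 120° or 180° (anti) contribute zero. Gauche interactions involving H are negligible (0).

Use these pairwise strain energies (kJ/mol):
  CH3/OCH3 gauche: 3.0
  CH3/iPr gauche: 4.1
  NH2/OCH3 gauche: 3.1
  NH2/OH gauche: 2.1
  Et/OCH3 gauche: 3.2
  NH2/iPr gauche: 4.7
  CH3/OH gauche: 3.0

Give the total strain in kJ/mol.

This conformer (staggered): OCH3(0°)/CH3(300°) gauche 3.0; iPr(120°)/NH2(180°) gauche 4.7; OH(240°)/NH2(180°) gauche 2.1; OH(240°)/CH3(300°) gauche 3.0 → 12.8 kJ/mol.

12.8 kJ/mol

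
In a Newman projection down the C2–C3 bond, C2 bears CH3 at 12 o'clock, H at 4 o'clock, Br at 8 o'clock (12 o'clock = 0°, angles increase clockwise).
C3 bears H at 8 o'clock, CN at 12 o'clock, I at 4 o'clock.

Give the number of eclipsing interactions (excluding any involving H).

Non-H eclipsing pairs: CH3(0°)/CN(0°) — 1 interaction.

1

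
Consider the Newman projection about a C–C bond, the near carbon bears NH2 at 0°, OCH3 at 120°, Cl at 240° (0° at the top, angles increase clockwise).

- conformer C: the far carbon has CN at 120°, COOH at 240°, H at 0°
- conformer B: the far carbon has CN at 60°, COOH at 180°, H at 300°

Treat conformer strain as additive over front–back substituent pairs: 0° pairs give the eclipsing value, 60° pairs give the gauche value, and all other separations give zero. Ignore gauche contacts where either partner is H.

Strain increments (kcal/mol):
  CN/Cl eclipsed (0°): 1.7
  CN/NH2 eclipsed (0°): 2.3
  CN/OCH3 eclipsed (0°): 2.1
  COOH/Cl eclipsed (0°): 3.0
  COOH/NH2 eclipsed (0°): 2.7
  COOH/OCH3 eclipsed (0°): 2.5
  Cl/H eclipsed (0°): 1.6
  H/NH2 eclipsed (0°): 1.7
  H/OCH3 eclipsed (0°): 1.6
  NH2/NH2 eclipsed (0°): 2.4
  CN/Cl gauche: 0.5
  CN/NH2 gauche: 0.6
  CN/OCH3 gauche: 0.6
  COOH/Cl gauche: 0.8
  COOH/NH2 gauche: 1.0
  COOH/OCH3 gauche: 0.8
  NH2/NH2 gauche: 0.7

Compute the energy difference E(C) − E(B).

C (eclipsed): NH2(0°)/H(0°) eclipsed 1.7; OCH3(120°)/CN(120°) eclipsed 2.1; Cl(240°)/COOH(240°) eclipsed 3.0 → 6.8 kcal/mol.
B (staggered): NH2(0°)/CN(60°) gauche 0.6; OCH3(120°)/CN(60°) gauche 0.6; OCH3(120°)/COOH(180°) gauche 0.8; Cl(240°)/COOH(180°) gauche 0.8 → 2.8 kcal/mol.
E(C) − E(B) = 6.8 − 2.8 = +4.0 kcal/mol.

+4.0 kcal/mol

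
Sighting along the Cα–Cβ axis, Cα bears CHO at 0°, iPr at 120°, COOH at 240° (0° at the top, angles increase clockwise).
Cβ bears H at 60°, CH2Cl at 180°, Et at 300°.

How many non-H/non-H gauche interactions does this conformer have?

Non-H gauche pairs: CHO(0°)/Et(300°); iPr(120°)/CH2Cl(180°); COOH(240°)/CH2Cl(180°); COOH(240°)/Et(300°) — 4 interactions.

4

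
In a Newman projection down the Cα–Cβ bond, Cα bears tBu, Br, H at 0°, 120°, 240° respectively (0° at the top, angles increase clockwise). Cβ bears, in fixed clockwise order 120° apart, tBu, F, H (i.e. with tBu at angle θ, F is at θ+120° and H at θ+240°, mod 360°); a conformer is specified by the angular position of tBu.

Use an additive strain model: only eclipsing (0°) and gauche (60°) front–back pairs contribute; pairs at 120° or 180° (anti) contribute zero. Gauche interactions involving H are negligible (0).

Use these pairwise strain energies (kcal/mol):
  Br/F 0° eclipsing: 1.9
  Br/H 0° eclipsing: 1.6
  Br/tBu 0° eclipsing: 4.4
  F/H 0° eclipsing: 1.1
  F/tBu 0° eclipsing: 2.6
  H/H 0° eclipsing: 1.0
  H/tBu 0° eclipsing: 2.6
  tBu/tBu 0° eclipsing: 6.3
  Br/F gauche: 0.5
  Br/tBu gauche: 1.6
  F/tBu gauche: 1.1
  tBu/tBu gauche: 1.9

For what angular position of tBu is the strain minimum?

tBu at 0° (eclipsed): tBu–tBu eclipsed, Br–F eclipsed, H–H eclipsed; 6.3 + 1.9 + 1.0 = 9.2 kcal/mol.
tBu at 60° (staggered): tBu–tBu gauche, Br–tBu gauche, Br–F gauche; 1.9 + 1.6 + 0.5 = 4.0 kcal/mol.
tBu at 120° (eclipsed): tBu–H eclipsed, Br–tBu eclipsed, H–F eclipsed; 2.6 + 4.4 + 1.1 = 8.1 kcal/mol.
tBu at 180° (staggered): tBu–F gauche, Br–tBu gauche; 1.1 + 1.6 = 2.7 kcal/mol.
tBu at 240° (eclipsed): tBu–F eclipsed, Br–H eclipsed, H–tBu eclipsed; 2.6 + 1.6 + 2.6 = 6.8 kcal/mol.
tBu at 300° (staggered): tBu–tBu gauche, tBu–F gauche, Br–F gauche; 1.9 + 1.1 + 0.5 = 3.5 kcal/mol.
The minimum (2.7 kcal/mol) occurs with tBu at 180°.

180°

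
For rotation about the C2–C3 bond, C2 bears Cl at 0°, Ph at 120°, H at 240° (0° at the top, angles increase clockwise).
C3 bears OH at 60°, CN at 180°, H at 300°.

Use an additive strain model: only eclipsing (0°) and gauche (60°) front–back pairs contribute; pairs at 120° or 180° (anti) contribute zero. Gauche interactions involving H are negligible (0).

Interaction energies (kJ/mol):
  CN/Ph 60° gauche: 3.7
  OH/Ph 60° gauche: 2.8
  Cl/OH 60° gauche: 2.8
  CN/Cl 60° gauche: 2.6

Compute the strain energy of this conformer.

This conformer (staggered): Cl(0°)/OH(60°) gauche 2.8; Ph(120°)/OH(60°) gauche 2.8; Ph(120°)/CN(180°) gauche 3.7 → 9.3 kJ/mol.

9.3 kJ/mol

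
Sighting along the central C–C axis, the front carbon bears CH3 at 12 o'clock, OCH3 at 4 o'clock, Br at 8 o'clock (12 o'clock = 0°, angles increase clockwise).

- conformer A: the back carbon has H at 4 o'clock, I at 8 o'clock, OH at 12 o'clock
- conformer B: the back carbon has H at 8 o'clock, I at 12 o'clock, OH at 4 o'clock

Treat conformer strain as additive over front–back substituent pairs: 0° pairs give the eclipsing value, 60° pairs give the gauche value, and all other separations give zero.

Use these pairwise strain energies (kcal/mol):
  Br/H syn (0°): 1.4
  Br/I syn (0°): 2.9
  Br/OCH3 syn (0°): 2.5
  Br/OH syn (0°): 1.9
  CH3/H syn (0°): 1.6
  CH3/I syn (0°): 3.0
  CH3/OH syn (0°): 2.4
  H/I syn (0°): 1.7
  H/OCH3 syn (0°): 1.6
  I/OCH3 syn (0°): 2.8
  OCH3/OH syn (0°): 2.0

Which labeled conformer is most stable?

B

A is eclipsed. CH3 at 0° is eclipsed with OH at 0° (2.4); OCH3 at 120° is eclipsed with H at 120° (1.6); Br at 240° is eclipsed with I at 240° (2.9). Total 6.9 kcal/mol.
B is eclipsed. CH3 at 0° is eclipsed with I at 0° (3.0); OCH3 at 120° is eclipsed with OH at 120° (2.0); Br at 240° is eclipsed with H at 240° (1.4). Total 6.4 kcal/mol.
B has the lowest total (6.4 kcal/mol).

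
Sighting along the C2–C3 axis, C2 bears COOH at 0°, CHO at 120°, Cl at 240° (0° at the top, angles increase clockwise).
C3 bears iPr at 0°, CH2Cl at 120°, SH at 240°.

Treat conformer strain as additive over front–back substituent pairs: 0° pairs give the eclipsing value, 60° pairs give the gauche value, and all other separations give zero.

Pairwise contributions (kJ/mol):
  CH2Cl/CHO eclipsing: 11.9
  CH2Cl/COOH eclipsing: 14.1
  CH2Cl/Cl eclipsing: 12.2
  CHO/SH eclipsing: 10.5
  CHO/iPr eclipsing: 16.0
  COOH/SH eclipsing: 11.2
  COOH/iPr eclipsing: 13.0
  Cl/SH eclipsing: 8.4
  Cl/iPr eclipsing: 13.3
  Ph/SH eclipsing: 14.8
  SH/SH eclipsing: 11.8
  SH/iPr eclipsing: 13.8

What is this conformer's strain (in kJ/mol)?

33.3 kJ/mol

This conformer (eclipsed): COOH–iPr eclipsed, CHO–CH2Cl eclipsed, Cl–SH eclipsed; 13.0 + 11.9 + 8.4 = 33.3 kJ/mol.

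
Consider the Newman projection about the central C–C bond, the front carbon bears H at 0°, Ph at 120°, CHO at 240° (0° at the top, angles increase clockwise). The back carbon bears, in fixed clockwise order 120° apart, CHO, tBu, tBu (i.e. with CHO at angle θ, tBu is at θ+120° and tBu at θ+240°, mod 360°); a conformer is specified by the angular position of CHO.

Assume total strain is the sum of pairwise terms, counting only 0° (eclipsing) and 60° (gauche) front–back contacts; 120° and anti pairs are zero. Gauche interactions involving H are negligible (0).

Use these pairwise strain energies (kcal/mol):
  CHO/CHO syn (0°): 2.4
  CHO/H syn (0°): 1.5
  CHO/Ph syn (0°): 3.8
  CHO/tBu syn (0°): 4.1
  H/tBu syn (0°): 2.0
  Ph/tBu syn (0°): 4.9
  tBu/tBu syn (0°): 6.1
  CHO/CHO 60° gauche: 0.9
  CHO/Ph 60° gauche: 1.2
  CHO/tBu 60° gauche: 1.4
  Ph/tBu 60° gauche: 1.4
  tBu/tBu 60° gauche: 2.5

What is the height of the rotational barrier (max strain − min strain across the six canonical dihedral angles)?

CHO at 0° (eclipsed): H–CHO eclipsed, Ph–tBu eclipsed, CHO–tBu eclipsed; 1.5 + 4.9 + 4.1 = 10.5 kcal/mol.
CHO at 60° (staggered): Ph–CHO gauche, Ph–tBu gauche, CHO–tBu gauche, CHO–tBu gauche; 1.2 + 1.4 + 1.4 + 1.4 = 5.4 kcal/mol.
CHO at 120° (eclipsed): H–tBu eclipsed, Ph–CHO eclipsed, CHO–tBu eclipsed; 2.0 + 3.8 + 4.1 = 9.9 kcal/mol.
CHO at 180° (staggered): Ph–CHO gauche, Ph–tBu gauche, CHO–CHO gauche, CHO–tBu gauche; 1.2 + 1.4 + 0.9 + 1.4 = 4.9 kcal/mol.
CHO at 240° (eclipsed): H–tBu eclipsed, Ph–tBu eclipsed, CHO–CHO eclipsed; 2.0 + 4.9 + 2.4 = 9.3 kcal/mol.
CHO at 300° (staggered): Ph–tBu gauche, Ph–tBu gauche, CHO–CHO gauche, CHO–tBu gauche; 1.4 + 1.4 + 0.9 + 1.4 = 5.1 kcal/mol.
Max at 0° (10.5 kcal/mol), min at 180° (4.9 kcal/mol); barrier = 5.6 kcal/mol.

5.6 kcal/mol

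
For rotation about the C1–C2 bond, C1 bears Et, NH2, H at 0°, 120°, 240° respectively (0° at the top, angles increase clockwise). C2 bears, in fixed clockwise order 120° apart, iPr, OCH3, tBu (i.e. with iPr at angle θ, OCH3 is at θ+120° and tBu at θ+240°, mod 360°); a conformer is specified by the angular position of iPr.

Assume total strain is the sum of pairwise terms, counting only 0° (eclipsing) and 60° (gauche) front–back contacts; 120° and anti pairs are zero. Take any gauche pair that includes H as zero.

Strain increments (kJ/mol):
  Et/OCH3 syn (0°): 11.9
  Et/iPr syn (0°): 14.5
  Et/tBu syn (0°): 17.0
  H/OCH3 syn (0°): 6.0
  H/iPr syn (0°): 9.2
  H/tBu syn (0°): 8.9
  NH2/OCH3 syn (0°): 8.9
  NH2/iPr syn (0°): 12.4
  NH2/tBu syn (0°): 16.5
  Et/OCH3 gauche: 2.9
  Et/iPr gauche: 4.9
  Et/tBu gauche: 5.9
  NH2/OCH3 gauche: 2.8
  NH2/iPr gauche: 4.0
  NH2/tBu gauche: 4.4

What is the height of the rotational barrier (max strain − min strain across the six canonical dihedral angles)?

22.6 kJ/mol

iPr at 0° (eclipsed): Et(0°)/iPr(0°) eclipsed 14.5; NH2(120°)/OCH3(120°) eclipsed 8.9; H(240°)/tBu(240°) eclipsed 8.9 → 32.3 kJ/mol.
iPr at 60° (staggered): Et(0°)/iPr(60°) gauche 4.9; Et(0°)/tBu(300°) gauche 5.9; NH2(120°)/iPr(60°) gauche 4.0; NH2(120°)/OCH3(180°) gauche 2.8 → 17.6 kJ/mol.
iPr at 120° (eclipsed): Et(0°)/tBu(0°) eclipsed 17.0; NH2(120°)/iPr(120°) eclipsed 12.4; H(240°)/OCH3(240°) eclipsed 6.0 → 35.4 kJ/mol.
iPr at 180° (staggered): Et(0°)/OCH3(300°) gauche 2.9; Et(0°)/tBu(60°) gauche 5.9; NH2(120°)/iPr(180°) gauche 4.0; NH2(120°)/tBu(60°) gauche 4.4 → 17.2 kJ/mol.
iPr at 240° (eclipsed): Et(0°)/OCH3(0°) eclipsed 11.9; NH2(120°)/tBu(120°) eclipsed 16.5; H(240°)/iPr(240°) eclipsed 9.2 → 37.6 kJ/mol.
iPr at 300° (staggered): Et(0°)/iPr(300°) gauche 4.9; Et(0°)/OCH3(60°) gauche 2.9; NH2(120°)/OCH3(60°) gauche 2.8; NH2(120°)/tBu(180°) gauche 4.4 → 15.0 kJ/mol.
Max at 240° (37.6 kJ/mol), min at 300° (15.0 kJ/mol); barrier = 22.6 kJ/mol.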